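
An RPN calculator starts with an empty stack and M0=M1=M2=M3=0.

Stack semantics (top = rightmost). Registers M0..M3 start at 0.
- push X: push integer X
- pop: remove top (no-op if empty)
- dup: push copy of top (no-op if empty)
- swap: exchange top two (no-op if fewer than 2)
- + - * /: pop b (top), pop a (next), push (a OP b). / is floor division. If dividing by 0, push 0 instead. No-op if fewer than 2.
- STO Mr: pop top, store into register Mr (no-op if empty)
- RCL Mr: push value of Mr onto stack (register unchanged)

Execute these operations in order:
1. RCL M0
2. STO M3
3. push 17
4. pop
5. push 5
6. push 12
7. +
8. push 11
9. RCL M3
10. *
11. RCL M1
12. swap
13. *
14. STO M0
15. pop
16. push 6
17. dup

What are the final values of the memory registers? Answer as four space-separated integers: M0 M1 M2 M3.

After op 1 (RCL M0): stack=[0] mem=[0,0,0,0]
After op 2 (STO M3): stack=[empty] mem=[0,0,0,0]
After op 3 (push 17): stack=[17] mem=[0,0,0,0]
After op 4 (pop): stack=[empty] mem=[0,0,0,0]
After op 5 (push 5): stack=[5] mem=[0,0,0,0]
After op 6 (push 12): stack=[5,12] mem=[0,0,0,0]
After op 7 (+): stack=[17] mem=[0,0,0,0]
After op 8 (push 11): stack=[17,11] mem=[0,0,0,0]
After op 9 (RCL M3): stack=[17,11,0] mem=[0,0,0,0]
After op 10 (*): stack=[17,0] mem=[0,0,0,0]
After op 11 (RCL M1): stack=[17,0,0] mem=[0,0,0,0]
After op 12 (swap): stack=[17,0,0] mem=[0,0,0,0]
After op 13 (*): stack=[17,0] mem=[0,0,0,0]
After op 14 (STO M0): stack=[17] mem=[0,0,0,0]
After op 15 (pop): stack=[empty] mem=[0,0,0,0]
After op 16 (push 6): stack=[6] mem=[0,0,0,0]
After op 17 (dup): stack=[6,6] mem=[0,0,0,0]

Answer: 0 0 0 0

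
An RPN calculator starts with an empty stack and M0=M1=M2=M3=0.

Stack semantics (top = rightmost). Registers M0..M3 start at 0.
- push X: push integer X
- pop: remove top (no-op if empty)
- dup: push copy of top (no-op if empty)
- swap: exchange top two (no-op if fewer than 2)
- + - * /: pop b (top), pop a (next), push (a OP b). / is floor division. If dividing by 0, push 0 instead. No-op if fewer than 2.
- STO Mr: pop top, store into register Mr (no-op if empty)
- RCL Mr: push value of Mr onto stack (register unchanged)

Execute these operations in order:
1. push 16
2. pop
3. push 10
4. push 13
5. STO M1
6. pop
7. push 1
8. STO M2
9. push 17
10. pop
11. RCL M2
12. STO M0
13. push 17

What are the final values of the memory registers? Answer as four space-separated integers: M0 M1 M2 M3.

After op 1 (push 16): stack=[16] mem=[0,0,0,0]
After op 2 (pop): stack=[empty] mem=[0,0,0,0]
After op 3 (push 10): stack=[10] mem=[0,0,0,0]
After op 4 (push 13): stack=[10,13] mem=[0,0,0,0]
After op 5 (STO M1): stack=[10] mem=[0,13,0,0]
After op 6 (pop): stack=[empty] mem=[0,13,0,0]
After op 7 (push 1): stack=[1] mem=[0,13,0,0]
After op 8 (STO M2): stack=[empty] mem=[0,13,1,0]
After op 9 (push 17): stack=[17] mem=[0,13,1,0]
After op 10 (pop): stack=[empty] mem=[0,13,1,0]
After op 11 (RCL M2): stack=[1] mem=[0,13,1,0]
After op 12 (STO M0): stack=[empty] mem=[1,13,1,0]
After op 13 (push 17): stack=[17] mem=[1,13,1,0]

Answer: 1 13 1 0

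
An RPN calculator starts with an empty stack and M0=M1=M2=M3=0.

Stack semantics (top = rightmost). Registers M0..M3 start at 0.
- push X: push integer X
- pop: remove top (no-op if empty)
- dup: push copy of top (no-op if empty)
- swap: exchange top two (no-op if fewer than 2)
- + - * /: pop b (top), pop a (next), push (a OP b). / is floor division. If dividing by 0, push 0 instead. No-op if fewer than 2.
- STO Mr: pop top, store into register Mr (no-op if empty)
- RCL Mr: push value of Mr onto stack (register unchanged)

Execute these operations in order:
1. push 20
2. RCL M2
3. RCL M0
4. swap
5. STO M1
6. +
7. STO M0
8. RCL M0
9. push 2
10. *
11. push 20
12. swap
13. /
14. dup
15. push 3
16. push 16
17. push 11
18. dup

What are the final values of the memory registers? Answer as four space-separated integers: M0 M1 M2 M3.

Answer: 20 0 0 0

Derivation:
After op 1 (push 20): stack=[20] mem=[0,0,0,0]
After op 2 (RCL M2): stack=[20,0] mem=[0,0,0,0]
After op 3 (RCL M0): stack=[20,0,0] mem=[0,0,0,0]
After op 4 (swap): stack=[20,0,0] mem=[0,0,0,0]
After op 5 (STO M1): stack=[20,0] mem=[0,0,0,0]
After op 6 (+): stack=[20] mem=[0,0,0,0]
After op 7 (STO M0): stack=[empty] mem=[20,0,0,0]
After op 8 (RCL M0): stack=[20] mem=[20,0,0,0]
After op 9 (push 2): stack=[20,2] mem=[20,0,0,0]
After op 10 (*): stack=[40] mem=[20,0,0,0]
After op 11 (push 20): stack=[40,20] mem=[20,0,0,0]
After op 12 (swap): stack=[20,40] mem=[20,0,0,0]
After op 13 (/): stack=[0] mem=[20,0,0,0]
After op 14 (dup): stack=[0,0] mem=[20,0,0,0]
After op 15 (push 3): stack=[0,0,3] mem=[20,0,0,0]
After op 16 (push 16): stack=[0,0,3,16] mem=[20,0,0,0]
After op 17 (push 11): stack=[0,0,3,16,11] mem=[20,0,0,0]
After op 18 (dup): stack=[0,0,3,16,11,11] mem=[20,0,0,0]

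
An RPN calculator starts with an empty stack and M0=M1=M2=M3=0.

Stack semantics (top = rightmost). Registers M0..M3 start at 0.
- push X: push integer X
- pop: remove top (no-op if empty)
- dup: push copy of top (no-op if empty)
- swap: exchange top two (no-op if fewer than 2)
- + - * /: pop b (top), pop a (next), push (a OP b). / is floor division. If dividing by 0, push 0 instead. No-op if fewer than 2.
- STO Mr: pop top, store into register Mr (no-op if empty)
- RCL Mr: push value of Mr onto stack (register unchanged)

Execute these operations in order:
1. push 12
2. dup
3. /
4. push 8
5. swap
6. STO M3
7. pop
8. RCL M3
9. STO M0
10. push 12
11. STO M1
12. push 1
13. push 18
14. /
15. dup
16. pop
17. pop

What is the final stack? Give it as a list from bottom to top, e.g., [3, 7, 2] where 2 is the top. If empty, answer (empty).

Answer: (empty)

Derivation:
After op 1 (push 12): stack=[12] mem=[0,0,0,0]
After op 2 (dup): stack=[12,12] mem=[0,0,0,0]
After op 3 (/): stack=[1] mem=[0,0,0,0]
After op 4 (push 8): stack=[1,8] mem=[0,0,0,0]
After op 5 (swap): stack=[8,1] mem=[0,0,0,0]
After op 6 (STO M3): stack=[8] mem=[0,0,0,1]
After op 7 (pop): stack=[empty] mem=[0,0,0,1]
After op 8 (RCL M3): stack=[1] mem=[0,0,0,1]
After op 9 (STO M0): stack=[empty] mem=[1,0,0,1]
After op 10 (push 12): stack=[12] mem=[1,0,0,1]
After op 11 (STO M1): stack=[empty] mem=[1,12,0,1]
After op 12 (push 1): stack=[1] mem=[1,12,0,1]
After op 13 (push 18): stack=[1,18] mem=[1,12,0,1]
After op 14 (/): stack=[0] mem=[1,12,0,1]
After op 15 (dup): stack=[0,0] mem=[1,12,0,1]
After op 16 (pop): stack=[0] mem=[1,12,0,1]
After op 17 (pop): stack=[empty] mem=[1,12,0,1]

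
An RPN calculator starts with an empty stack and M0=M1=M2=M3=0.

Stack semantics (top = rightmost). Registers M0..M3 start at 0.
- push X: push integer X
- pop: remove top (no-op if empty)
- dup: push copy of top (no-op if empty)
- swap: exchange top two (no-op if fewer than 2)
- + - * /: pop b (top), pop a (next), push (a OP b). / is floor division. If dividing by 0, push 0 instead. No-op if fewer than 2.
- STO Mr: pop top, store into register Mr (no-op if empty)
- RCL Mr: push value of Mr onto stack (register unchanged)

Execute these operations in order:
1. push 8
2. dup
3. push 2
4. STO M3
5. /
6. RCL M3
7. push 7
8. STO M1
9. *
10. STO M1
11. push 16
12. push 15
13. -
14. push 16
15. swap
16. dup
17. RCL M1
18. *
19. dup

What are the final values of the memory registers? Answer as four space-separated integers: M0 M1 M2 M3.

After op 1 (push 8): stack=[8] mem=[0,0,0,0]
After op 2 (dup): stack=[8,8] mem=[0,0,0,0]
After op 3 (push 2): stack=[8,8,2] mem=[0,0,0,0]
After op 4 (STO M3): stack=[8,8] mem=[0,0,0,2]
After op 5 (/): stack=[1] mem=[0,0,0,2]
After op 6 (RCL M3): stack=[1,2] mem=[0,0,0,2]
After op 7 (push 7): stack=[1,2,7] mem=[0,0,0,2]
After op 8 (STO M1): stack=[1,2] mem=[0,7,0,2]
After op 9 (*): stack=[2] mem=[0,7,0,2]
After op 10 (STO M1): stack=[empty] mem=[0,2,0,2]
After op 11 (push 16): stack=[16] mem=[0,2,0,2]
After op 12 (push 15): stack=[16,15] mem=[0,2,0,2]
After op 13 (-): stack=[1] mem=[0,2,0,2]
After op 14 (push 16): stack=[1,16] mem=[0,2,0,2]
After op 15 (swap): stack=[16,1] mem=[0,2,0,2]
After op 16 (dup): stack=[16,1,1] mem=[0,2,0,2]
After op 17 (RCL M1): stack=[16,1,1,2] mem=[0,2,0,2]
After op 18 (*): stack=[16,1,2] mem=[0,2,0,2]
After op 19 (dup): stack=[16,1,2,2] mem=[0,2,0,2]

Answer: 0 2 0 2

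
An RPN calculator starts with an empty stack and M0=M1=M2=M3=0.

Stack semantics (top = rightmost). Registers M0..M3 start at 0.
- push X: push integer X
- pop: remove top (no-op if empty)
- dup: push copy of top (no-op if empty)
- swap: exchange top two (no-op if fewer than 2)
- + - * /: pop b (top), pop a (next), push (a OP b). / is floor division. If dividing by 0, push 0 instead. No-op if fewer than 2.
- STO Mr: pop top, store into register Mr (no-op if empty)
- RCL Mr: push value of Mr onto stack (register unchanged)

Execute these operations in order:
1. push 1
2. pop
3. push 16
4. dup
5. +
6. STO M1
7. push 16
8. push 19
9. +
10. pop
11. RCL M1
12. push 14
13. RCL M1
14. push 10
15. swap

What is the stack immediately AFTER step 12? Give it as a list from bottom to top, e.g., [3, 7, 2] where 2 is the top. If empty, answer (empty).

After op 1 (push 1): stack=[1] mem=[0,0,0,0]
After op 2 (pop): stack=[empty] mem=[0,0,0,0]
After op 3 (push 16): stack=[16] mem=[0,0,0,0]
After op 4 (dup): stack=[16,16] mem=[0,0,0,0]
After op 5 (+): stack=[32] mem=[0,0,0,0]
After op 6 (STO M1): stack=[empty] mem=[0,32,0,0]
After op 7 (push 16): stack=[16] mem=[0,32,0,0]
After op 8 (push 19): stack=[16,19] mem=[0,32,0,0]
After op 9 (+): stack=[35] mem=[0,32,0,0]
After op 10 (pop): stack=[empty] mem=[0,32,0,0]
After op 11 (RCL M1): stack=[32] mem=[0,32,0,0]
After op 12 (push 14): stack=[32,14] mem=[0,32,0,0]

[32, 14]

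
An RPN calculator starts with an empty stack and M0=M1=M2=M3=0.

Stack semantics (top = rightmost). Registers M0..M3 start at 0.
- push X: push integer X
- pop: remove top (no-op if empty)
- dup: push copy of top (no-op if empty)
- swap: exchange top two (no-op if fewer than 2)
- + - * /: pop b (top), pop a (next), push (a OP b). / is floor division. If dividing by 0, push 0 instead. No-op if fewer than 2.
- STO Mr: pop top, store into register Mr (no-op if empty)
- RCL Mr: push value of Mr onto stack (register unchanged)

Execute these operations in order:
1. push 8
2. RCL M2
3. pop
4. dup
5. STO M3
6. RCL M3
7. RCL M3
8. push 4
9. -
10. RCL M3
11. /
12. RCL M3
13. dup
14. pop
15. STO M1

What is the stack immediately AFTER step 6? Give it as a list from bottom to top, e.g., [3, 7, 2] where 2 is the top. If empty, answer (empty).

After op 1 (push 8): stack=[8] mem=[0,0,0,0]
After op 2 (RCL M2): stack=[8,0] mem=[0,0,0,0]
After op 3 (pop): stack=[8] mem=[0,0,0,0]
After op 4 (dup): stack=[8,8] mem=[0,0,0,0]
After op 5 (STO M3): stack=[8] mem=[0,0,0,8]
After op 6 (RCL M3): stack=[8,8] mem=[0,0,0,8]

[8, 8]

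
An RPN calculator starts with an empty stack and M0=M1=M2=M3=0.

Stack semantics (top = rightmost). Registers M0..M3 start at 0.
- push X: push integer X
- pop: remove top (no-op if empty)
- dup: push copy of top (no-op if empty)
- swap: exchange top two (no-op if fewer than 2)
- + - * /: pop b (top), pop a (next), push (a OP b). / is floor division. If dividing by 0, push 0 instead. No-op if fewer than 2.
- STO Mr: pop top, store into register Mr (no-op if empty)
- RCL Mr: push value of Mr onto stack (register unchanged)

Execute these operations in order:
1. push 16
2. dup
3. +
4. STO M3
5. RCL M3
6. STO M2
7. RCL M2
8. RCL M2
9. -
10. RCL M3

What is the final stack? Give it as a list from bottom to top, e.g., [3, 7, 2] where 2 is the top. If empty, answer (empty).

After op 1 (push 16): stack=[16] mem=[0,0,0,0]
After op 2 (dup): stack=[16,16] mem=[0,0,0,0]
After op 3 (+): stack=[32] mem=[0,0,0,0]
After op 4 (STO M3): stack=[empty] mem=[0,0,0,32]
After op 5 (RCL M3): stack=[32] mem=[0,0,0,32]
After op 6 (STO M2): stack=[empty] mem=[0,0,32,32]
After op 7 (RCL M2): stack=[32] mem=[0,0,32,32]
After op 8 (RCL M2): stack=[32,32] mem=[0,0,32,32]
After op 9 (-): stack=[0] mem=[0,0,32,32]
After op 10 (RCL M3): stack=[0,32] mem=[0,0,32,32]

Answer: [0, 32]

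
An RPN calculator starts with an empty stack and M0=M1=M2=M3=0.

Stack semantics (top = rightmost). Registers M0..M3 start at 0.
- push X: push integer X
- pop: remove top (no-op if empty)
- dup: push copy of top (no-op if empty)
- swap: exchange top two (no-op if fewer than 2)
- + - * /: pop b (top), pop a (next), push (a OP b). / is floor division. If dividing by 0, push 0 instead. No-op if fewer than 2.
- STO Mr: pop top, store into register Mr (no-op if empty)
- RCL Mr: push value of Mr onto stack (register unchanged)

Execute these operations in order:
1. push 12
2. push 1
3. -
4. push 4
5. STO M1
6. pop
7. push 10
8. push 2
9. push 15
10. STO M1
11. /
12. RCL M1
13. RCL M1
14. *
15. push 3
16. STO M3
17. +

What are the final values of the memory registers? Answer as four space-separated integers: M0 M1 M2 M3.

Answer: 0 15 0 3

Derivation:
After op 1 (push 12): stack=[12] mem=[0,0,0,0]
After op 2 (push 1): stack=[12,1] mem=[0,0,0,0]
After op 3 (-): stack=[11] mem=[0,0,0,0]
After op 4 (push 4): stack=[11,4] mem=[0,0,0,0]
After op 5 (STO M1): stack=[11] mem=[0,4,0,0]
After op 6 (pop): stack=[empty] mem=[0,4,0,0]
After op 7 (push 10): stack=[10] mem=[0,4,0,0]
After op 8 (push 2): stack=[10,2] mem=[0,4,0,0]
After op 9 (push 15): stack=[10,2,15] mem=[0,4,0,0]
After op 10 (STO M1): stack=[10,2] mem=[0,15,0,0]
After op 11 (/): stack=[5] mem=[0,15,0,0]
After op 12 (RCL M1): stack=[5,15] mem=[0,15,0,0]
After op 13 (RCL M1): stack=[5,15,15] mem=[0,15,0,0]
After op 14 (*): stack=[5,225] mem=[0,15,0,0]
After op 15 (push 3): stack=[5,225,3] mem=[0,15,0,0]
After op 16 (STO M3): stack=[5,225] mem=[0,15,0,3]
After op 17 (+): stack=[230] mem=[0,15,0,3]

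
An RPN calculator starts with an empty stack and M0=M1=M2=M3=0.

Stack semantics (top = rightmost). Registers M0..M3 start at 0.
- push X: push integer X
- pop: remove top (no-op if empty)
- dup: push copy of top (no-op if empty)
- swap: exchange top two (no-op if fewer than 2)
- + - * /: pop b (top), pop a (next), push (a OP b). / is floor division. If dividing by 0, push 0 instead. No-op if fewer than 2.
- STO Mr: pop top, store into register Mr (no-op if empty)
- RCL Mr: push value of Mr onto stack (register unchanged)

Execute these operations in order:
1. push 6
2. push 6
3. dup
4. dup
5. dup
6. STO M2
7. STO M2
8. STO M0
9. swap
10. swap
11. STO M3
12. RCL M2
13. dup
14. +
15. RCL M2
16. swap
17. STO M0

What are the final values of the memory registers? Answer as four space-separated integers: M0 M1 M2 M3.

After op 1 (push 6): stack=[6] mem=[0,0,0,0]
After op 2 (push 6): stack=[6,6] mem=[0,0,0,0]
After op 3 (dup): stack=[6,6,6] mem=[0,0,0,0]
After op 4 (dup): stack=[6,6,6,6] mem=[0,0,0,0]
After op 5 (dup): stack=[6,6,6,6,6] mem=[0,0,0,0]
After op 6 (STO M2): stack=[6,6,6,6] mem=[0,0,6,0]
After op 7 (STO M2): stack=[6,6,6] mem=[0,0,6,0]
After op 8 (STO M0): stack=[6,6] mem=[6,0,6,0]
After op 9 (swap): stack=[6,6] mem=[6,0,6,0]
After op 10 (swap): stack=[6,6] mem=[6,0,6,0]
After op 11 (STO M3): stack=[6] mem=[6,0,6,6]
After op 12 (RCL M2): stack=[6,6] mem=[6,0,6,6]
After op 13 (dup): stack=[6,6,6] mem=[6,0,6,6]
After op 14 (+): stack=[6,12] mem=[6,0,6,6]
After op 15 (RCL M2): stack=[6,12,6] mem=[6,0,6,6]
After op 16 (swap): stack=[6,6,12] mem=[6,0,6,6]
After op 17 (STO M0): stack=[6,6] mem=[12,0,6,6]

Answer: 12 0 6 6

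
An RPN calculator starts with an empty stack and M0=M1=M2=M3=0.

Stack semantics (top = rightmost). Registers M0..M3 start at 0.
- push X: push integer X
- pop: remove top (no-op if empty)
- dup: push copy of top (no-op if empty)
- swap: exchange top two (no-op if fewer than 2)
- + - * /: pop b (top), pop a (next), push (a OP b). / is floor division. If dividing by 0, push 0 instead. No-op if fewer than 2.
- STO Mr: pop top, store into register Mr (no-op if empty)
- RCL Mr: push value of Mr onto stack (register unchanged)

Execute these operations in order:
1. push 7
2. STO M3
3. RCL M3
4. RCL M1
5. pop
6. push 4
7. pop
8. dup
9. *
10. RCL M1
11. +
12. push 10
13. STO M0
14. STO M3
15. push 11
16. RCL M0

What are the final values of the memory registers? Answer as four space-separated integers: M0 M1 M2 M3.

Answer: 10 0 0 49

Derivation:
After op 1 (push 7): stack=[7] mem=[0,0,0,0]
After op 2 (STO M3): stack=[empty] mem=[0,0,0,7]
After op 3 (RCL M3): stack=[7] mem=[0,0,0,7]
After op 4 (RCL M1): stack=[7,0] mem=[0,0,0,7]
After op 5 (pop): stack=[7] mem=[0,0,0,7]
After op 6 (push 4): stack=[7,4] mem=[0,0,0,7]
After op 7 (pop): stack=[7] mem=[0,0,0,7]
After op 8 (dup): stack=[7,7] mem=[0,0,0,7]
After op 9 (*): stack=[49] mem=[0,0,0,7]
After op 10 (RCL M1): stack=[49,0] mem=[0,0,0,7]
After op 11 (+): stack=[49] mem=[0,0,0,7]
After op 12 (push 10): stack=[49,10] mem=[0,0,0,7]
After op 13 (STO M0): stack=[49] mem=[10,0,0,7]
After op 14 (STO M3): stack=[empty] mem=[10,0,0,49]
After op 15 (push 11): stack=[11] mem=[10,0,0,49]
After op 16 (RCL M0): stack=[11,10] mem=[10,0,0,49]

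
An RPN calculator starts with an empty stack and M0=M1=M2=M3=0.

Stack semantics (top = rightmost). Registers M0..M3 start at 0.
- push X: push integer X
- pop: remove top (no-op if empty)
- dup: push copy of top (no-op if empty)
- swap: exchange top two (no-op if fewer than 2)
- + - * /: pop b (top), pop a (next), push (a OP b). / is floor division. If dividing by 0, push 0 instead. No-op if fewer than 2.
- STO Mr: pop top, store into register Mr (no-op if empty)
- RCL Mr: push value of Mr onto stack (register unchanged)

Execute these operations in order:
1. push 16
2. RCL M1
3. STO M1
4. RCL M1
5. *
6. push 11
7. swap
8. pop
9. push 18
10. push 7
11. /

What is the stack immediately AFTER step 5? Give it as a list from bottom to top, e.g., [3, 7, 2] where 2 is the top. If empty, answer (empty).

After op 1 (push 16): stack=[16] mem=[0,0,0,0]
After op 2 (RCL M1): stack=[16,0] mem=[0,0,0,0]
After op 3 (STO M1): stack=[16] mem=[0,0,0,0]
After op 4 (RCL M1): stack=[16,0] mem=[0,0,0,0]
After op 5 (*): stack=[0] mem=[0,0,0,0]

[0]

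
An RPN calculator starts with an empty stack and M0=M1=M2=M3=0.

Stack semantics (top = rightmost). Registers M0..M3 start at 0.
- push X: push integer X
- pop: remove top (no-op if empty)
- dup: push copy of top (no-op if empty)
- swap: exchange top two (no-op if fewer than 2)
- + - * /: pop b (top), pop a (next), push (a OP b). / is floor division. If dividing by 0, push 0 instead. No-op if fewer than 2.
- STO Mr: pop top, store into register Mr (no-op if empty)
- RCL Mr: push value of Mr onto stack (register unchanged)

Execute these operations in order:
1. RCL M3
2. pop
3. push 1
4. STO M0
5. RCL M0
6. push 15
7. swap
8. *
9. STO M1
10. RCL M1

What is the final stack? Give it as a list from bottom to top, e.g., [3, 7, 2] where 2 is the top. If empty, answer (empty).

Answer: [15]

Derivation:
After op 1 (RCL M3): stack=[0] mem=[0,0,0,0]
After op 2 (pop): stack=[empty] mem=[0,0,0,0]
After op 3 (push 1): stack=[1] mem=[0,0,0,0]
After op 4 (STO M0): stack=[empty] mem=[1,0,0,0]
After op 5 (RCL M0): stack=[1] mem=[1,0,0,0]
After op 6 (push 15): stack=[1,15] mem=[1,0,0,0]
After op 7 (swap): stack=[15,1] mem=[1,0,0,0]
After op 8 (*): stack=[15] mem=[1,0,0,0]
After op 9 (STO M1): stack=[empty] mem=[1,15,0,0]
After op 10 (RCL M1): stack=[15] mem=[1,15,0,0]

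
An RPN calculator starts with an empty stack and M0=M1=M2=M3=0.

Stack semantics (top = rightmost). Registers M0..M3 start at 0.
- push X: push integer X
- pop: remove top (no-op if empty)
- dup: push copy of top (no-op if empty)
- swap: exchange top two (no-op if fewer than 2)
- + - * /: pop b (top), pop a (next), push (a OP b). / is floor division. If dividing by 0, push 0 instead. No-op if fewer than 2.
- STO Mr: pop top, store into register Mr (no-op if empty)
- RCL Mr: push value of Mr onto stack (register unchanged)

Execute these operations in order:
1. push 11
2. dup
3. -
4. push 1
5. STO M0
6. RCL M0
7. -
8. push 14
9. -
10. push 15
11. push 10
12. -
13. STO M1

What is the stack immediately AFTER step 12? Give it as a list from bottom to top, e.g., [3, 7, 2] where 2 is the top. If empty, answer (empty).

After op 1 (push 11): stack=[11] mem=[0,0,0,0]
After op 2 (dup): stack=[11,11] mem=[0,0,0,0]
After op 3 (-): stack=[0] mem=[0,0,0,0]
After op 4 (push 1): stack=[0,1] mem=[0,0,0,0]
After op 5 (STO M0): stack=[0] mem=[1,0,0,0]
After op 6 (RCL M0): stack=[0,1] mem=[1,0,0,0]
After op 7 (-): stack=[-1] mem=[1,0,0,0]
After op 8 (push 14): stack=[-1,14] mem=[1,0,0,0]
After op 9 (-): stack=[-15] mem=[1,0,0,0]
After op 10 (push 15): stack=[-15,15] mem=[1,0,0,0]
After op 11 (push 10): stack=[-15,15,10] mem=[1,0,0,0]
After op 12 (-): stack=[-15,5] mem=[1,0,0,0]

[-15, 5]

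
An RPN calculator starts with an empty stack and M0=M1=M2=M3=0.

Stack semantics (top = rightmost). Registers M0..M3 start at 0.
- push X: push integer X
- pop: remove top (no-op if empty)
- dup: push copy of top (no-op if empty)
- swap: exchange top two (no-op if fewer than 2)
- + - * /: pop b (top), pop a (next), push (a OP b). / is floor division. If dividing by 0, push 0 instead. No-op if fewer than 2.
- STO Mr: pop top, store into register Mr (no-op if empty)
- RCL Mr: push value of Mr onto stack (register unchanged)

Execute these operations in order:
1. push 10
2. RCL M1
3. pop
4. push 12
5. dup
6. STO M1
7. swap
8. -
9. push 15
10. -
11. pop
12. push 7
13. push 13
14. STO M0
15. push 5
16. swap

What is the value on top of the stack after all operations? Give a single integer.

Answer: 7

Derivation:
After op 1 (push 10): stack=[10] mem=[0,0,0,0]
After op 2 (RCL M1): stack=[10,0] mem=[0,0,0,0]
After op 3 (pop): stack=[10] mem=[0,0,0,0]
After op 4 (push 12): stack=[10,12] mem=[0,0,0,0]
After op 5 (dup): stack=[10,12,12] mem=[0,0,0,0]
After op 6 (STO M1): stack=[10,12] mem=[0,12,0,0]
After op 7 (swap): stack=[12,10] mem=[0,12,0,0]
After op 8 (-): stack=[2] mem=[0,12,0,0]
After op 9 (push 15): stack=[2,15] mem=[0,12,0,0]
After op 10 (-): stack=[-13] mem=[0,12,0,0]
After op 11 (pop): stack=[empty] mem=[0,12,0,0]
After op 12 (push 7): stack=[7] mem=[0,12,0,0]
After op 13 (push 13): stack=[7,13] mem=[0,12,0,0]
After op 14 (STO M0): stack=[7] mem=[13,12,0,0]
After op 15 (push 5): stack=[7,5] mem=[13,12,0,0]
After op 16 (swap): stack=[5,7] mem=[13,12,0,0]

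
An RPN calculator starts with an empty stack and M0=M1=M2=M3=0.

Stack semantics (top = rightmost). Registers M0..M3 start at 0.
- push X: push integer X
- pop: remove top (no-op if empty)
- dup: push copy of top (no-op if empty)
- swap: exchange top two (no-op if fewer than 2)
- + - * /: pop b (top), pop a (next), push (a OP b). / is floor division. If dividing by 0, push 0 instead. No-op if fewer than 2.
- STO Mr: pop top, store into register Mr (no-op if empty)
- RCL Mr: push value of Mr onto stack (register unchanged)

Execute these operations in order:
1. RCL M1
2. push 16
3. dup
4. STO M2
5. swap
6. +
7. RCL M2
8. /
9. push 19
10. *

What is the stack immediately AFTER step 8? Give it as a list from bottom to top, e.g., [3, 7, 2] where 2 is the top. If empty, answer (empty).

After op 1 (RCL M1): stack=[0] mem=[0,0,0,0]
After op 2 (push 16): stack=[0,16] mem=[0,0,0,0]
After op 3 (dup): stack=[0,16,16] mem=[0,0,0,0]
After op 4 (STO M2): stack=[0,16] mem=[0,0,16,0]
After op 5 (swap): stack=[16,0] mem=[0,0,16,0]
After op 6 (+): stack=[16] mem=[0,0,16,0]
After op 7 (RCL M2): stack=[16,16] mem=[0,0,16,0]
After op 8 (/): stack=[1] mem=[0,0,16,0]

[1]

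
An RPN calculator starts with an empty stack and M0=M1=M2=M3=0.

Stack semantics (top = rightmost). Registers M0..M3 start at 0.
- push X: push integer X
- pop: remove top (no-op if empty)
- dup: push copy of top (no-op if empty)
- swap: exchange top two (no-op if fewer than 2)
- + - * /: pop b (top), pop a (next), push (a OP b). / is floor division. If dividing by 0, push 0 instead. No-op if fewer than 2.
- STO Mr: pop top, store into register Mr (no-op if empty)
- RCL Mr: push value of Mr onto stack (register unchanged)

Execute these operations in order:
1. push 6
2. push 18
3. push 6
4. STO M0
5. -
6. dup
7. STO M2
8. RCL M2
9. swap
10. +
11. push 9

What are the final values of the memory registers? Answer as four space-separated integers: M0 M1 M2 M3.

Answer: 6 0 -12 0

Derivation:
After op 1 (push 6): stack=[6] mem=[0,0,0,0]
After op 2 (push 18): stack=[6,18] mem=[0,0,0,0]
After op 3 (push 6): stack=[6,18,6] mem=[0,0,0,0]
After op 4 (STO M0): stack=[6,18] mem=[6,0,0,0]
After op 5 (-): stack=[-12] mem=[6,0,0,0]
After op 6 (dup): stack=[-12,-12] mem=[6,0,0,0]
After op 7 (STO M2): stack=[-12] mem=[6,0,-12,0]
After op 8 (RCL M2): stack=[-12,-12] mem=[6,0,-12,0]
After op 9 (swap): stack=[-12,-12] mem=[6,0,-12,0]
After op 10 (+): stack=[-24] mem=[6,0,-12,0]
After op 11 (push 9): stack=[-24,9] mem=[6,0,-12,0]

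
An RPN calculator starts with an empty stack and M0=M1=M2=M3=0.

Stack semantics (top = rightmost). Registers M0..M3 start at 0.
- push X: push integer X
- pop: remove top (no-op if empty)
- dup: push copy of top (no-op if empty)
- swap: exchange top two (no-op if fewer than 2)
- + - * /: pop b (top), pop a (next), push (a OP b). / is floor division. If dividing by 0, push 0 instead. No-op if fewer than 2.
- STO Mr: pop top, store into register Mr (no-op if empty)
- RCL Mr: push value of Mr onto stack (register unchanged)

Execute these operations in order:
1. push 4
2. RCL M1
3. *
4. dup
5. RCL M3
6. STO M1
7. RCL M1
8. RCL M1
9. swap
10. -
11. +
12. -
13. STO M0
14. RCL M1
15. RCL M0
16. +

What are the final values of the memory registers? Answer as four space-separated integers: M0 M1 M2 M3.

Answer: 0 0 0 0

Derivation:
After op 1 (push 4): stack=[4] mem=[0,0,0,0]
After op 2 (RCL M1): stack=[4,0] mem=[0,0,0,0]
After op 3 (*): stack=[0] mem=[0,0,0,0]
After op 4 (dup): stack=[0,0] mem=[0,0,0,0]
After op 5 (RCL M3): stack=[0,0,0] mem=[0,0,0,0]
After op 6 (STO M1): stack=[0,0] mem=[0,0,0,0]
After op 7 (RCL M1): stack=[0,0,0] mem=[0,0,0,0]
After op 8 (RCL M1): stack=[0,0,0,0] mem=[0,0,0,0]
After op 9 (swap): stack=[0,0,0,0] mem=[0,0,0,0]
After op 10 (-): stack=[0,0,0] mem=[0,0,0,0]
After op 11 (+): stack=[0,0] mem=[0,0,0,0]
After op 12 (-): stack=[0] mem=[0,0,0,0]
After op 13 (STO M0): stack=[empty] mem=[0,0,0,0]
After op 14 (RCL M1): stack=[0] mem=[0,0,0,0]
After op 15 (RCL M0): stack=[0,0] mem=[0,0,0,0]
After op 16 (+): stack=[0] mem=[0,0,0,0]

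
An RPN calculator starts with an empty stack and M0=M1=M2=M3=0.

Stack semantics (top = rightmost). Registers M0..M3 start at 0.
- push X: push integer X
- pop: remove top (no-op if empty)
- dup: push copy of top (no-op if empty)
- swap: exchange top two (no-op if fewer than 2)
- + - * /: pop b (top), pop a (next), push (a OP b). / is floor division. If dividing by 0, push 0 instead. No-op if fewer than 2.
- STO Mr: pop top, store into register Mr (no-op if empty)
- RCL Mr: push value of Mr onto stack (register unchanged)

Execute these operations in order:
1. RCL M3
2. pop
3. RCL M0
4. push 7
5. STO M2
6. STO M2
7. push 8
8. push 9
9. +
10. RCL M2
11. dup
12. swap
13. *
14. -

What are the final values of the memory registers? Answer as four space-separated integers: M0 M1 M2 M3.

After op 1 (RCL M3): stack=[0] mem=[0,0,0,0]
After op 2 (pop): stack=[empty] mem=[0,0,0,0]
After op 3 (RCL M0): stack=[0] mem=[0,0,0,0]
After op 4 (push 7): stack=[0,7] mem=[0,0,0,0]
After op 5 (STO M2): stack=[0] mem=[0,0,7,0]
After op 6 (STO M2): stack=[empty] mem=[0,0,0,0]
After op 7 (push 8): stack=[8] mem=[0,0,0,0]
After op 8 (push 9): stack=[8,9] mem=[0,0,0,0]
After op 9 (+): stack=[17] mem=[0,0,0,0]
After op 10 (RCL M2): stack=[17,0] mem=[0,0,0,0]
After op 11 (dup): stack=[17,0,0] mem=[0,0,0,0]
After op 12 (swap): stack=[17,0,0] mem=[0,0,0,0]
After op 13 (*): stack=[17,0] mem=[0,0,0,0]
After op 14 (-): stack=[17] mem=[0,0,0,0]

Answer: 0 0 0 0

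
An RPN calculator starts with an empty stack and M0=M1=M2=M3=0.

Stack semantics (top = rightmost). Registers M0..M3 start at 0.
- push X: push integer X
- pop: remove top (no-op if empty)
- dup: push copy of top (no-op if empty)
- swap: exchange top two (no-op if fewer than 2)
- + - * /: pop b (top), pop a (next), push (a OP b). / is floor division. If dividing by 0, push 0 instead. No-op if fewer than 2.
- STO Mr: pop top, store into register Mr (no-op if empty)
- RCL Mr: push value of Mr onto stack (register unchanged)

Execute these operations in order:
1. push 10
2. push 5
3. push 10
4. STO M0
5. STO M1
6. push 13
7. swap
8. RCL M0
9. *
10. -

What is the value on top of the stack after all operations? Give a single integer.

After op 1 (push 10): stack=[10] mem=[0,0,0,0]
After op 2 (push 5): stack=[10,5] mem=[0,0,0,0]
After op 3 (push 10): stack=[10,5,10] mem=[0,0,0,0]
After op 4 (STO M0): stack=[10,5] mem=[10,0,0,0]
After op 5 (STO M1): stack=[10] mem=[10,5,0,0]
After op 6 (push 13): stack=[10,13] mem=[10,5,0,0]
After op 7 (swap): stack=[13,10] mem=[10,5,0,0]
After op 8 (RCL M0): stack=[13,10,10] mem=[10,5,0,0]
After op 9 (*): stack=[13,100] mem=[10,5,0,0]
After op 10 (-): stack=[-87] mem=[10,5,0,0]

Answer: -87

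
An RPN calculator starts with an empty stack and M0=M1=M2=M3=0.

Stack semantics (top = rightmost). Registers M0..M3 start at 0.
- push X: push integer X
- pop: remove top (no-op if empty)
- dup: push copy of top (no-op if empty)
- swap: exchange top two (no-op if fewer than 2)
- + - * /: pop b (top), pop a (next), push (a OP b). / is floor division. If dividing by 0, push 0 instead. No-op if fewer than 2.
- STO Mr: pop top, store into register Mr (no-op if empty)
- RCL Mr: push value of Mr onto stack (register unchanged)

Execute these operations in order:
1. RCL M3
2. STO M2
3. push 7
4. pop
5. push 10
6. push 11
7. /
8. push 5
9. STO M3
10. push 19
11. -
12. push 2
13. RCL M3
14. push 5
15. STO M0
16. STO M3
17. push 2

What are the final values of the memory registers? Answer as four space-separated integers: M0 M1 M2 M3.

After op 1 (RCL M3): stack=[0] mem=[0,0,0,0]
After op 2 (STO M2): stack=[empty] mem=[0,0,0,0]
After op 3 (push 7): stack=[7] mem=[0,0,0,0]
After op 4 (pop): stack=[empty] mem=[0,0,0,0]
After op 5 (push 10): stack=[10] mem=[0,0,0,0]
After op 6 (push 11): stack=[10,11] mem=[0,0,0,0]
After op 7 (/): stack=[0] mem=[0,0,0,0]
After op 8 (push 5): stack=[0,5] mem=[0,0,0,0]
After op 9 (STO M3): stack=[0] mem=[0,0,0,5]
After op 10 (push 19): stack=[0,19] mem=[0,0,0,5]
After op 11 (-): stack=[-19] mem=[0,0,0,5]
After op 12 (push 2): stack=[-19,2] mem=[0,0,0,5]
After op 13 (RCL M3): stack=[-19,2,5] mem=[0,0,0,5]
After op 14 (push 5): stack=[-19,2,5,5] mem=[0,0,0,5]
After op 15 (STO M0): stack=[-19,2,5] mem=[5,0,0,5]
After op 16 (STO M3): stack=[-19,2] mem=[5,0,0,5]
After op 17 (push 2): stack=[-19,2,2] mem=[5,0,0,5]

Answer: 5 0 0 5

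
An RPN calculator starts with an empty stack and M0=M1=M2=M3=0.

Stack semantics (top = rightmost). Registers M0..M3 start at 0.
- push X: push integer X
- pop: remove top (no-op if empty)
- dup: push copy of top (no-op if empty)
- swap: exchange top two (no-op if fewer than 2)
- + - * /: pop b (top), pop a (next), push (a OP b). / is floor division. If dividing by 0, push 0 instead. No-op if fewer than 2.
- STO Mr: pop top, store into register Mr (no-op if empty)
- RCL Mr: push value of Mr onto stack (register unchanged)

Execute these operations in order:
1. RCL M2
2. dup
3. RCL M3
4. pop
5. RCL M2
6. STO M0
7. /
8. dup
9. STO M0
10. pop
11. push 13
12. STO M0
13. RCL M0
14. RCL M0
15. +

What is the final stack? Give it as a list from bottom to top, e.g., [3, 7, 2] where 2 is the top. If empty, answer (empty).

Answer: [26]

Derivation:
After op 1 (RCL M2): stack=[0] mem=[0,0,0,0]
After op 2 (dup): stack=[0,0] mem=[0,0,0,0]
After op 3 (RCL M3): stack=[0,0,0] mem=[0,0,0,0]
After op 4 (pop): stack=[0,0] mem=[0,0,0,0]
After op 5 (RCL M2): stack=[0,0,0] mem=[0,0,0,0]
After op 6 (STO M0): stack=[0,0] mem=[0,0,0,0]
After op 7 (/): stack=[0] mem=[0,0,0,0]
After op 8 (dup): stack=[0,0] mem=[0,0,0,0]
After op 9 (STO M0): stack=[0] mem=[0,0,0,0]
After op 10 (pop): stack=[empty] mem=[0,0,0,0]
After op 11 (push 13): stack=[13] mem=[0,0,0,0]
After op 12 (STO M0): stack=[empty] mem=[13,0,0,0]
After op 13 (RCL M0): stack=[13] mem=[13,0,0,0]
After op 14 (RCL M0): stack=[13,13] mem=[13,0,0,0]
After op 15 (+): stack=[26] mem=[13,0,0,0]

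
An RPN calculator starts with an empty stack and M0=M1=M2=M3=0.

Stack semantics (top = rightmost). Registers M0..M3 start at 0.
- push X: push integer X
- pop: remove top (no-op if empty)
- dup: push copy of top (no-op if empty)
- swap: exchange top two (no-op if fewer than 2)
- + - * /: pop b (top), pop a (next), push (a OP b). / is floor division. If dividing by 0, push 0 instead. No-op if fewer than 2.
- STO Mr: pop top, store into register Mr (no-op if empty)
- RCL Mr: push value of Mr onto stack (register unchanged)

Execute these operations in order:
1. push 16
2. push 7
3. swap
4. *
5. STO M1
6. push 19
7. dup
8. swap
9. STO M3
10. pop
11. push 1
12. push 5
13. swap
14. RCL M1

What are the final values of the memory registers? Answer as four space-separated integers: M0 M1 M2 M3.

After op 1 (push 16): stack=[16] mem=[0,0,0,0]
After op 2 (push 7): stack=[16,7] mem=[0,0,0,0]
After op 3 (swap): stack=[7,16] mem=[0,0,0,0]
After op 4 (*): stack=[112] mem=[0,0,0,0]
After op 5 (STO M1): stack=[empty] mem=[0,112,0,0]
After op 6 (push 19): stack=[19] mem=[0,112,0,0]
After op 7 (dup): stack=[19,19] mem=[0,112,0,0]
After op 8 (swap): stack=[19,19] mem=[0,112,0,0]
After op 9 (STO M3): stack=[19] mem=[0,112,0,19]
After op 10 (pop): stack=[empty] mem=[0,112,0,19]
After op 11 (push 1): stack=[1] mem=[0,112,0,19]
After op 12 (push 5): stack=[1,5] mem=[0,112,0,19]
After op 13 (swap): stack=[5,1] mem=[0,112,0,19]
After op 14 (RCL M1): stack=[5,1,112] mem=[0,112,0,19]

Answer: 0 112 0 19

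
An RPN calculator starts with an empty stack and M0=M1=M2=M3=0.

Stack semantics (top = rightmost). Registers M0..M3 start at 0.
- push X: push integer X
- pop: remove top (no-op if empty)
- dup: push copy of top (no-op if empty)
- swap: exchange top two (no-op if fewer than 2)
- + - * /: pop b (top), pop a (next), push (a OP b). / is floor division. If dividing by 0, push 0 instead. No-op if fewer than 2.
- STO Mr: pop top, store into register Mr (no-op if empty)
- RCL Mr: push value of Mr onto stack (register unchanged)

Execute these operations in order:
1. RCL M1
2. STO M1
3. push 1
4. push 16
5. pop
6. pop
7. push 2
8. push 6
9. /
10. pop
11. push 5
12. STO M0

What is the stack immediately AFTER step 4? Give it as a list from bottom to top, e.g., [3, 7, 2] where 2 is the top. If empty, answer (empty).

After op 1 (RCL M1): stack=[0] mem=[0,0,0,0]
After op 2 (STO M1): stack=[empty] mem=[0,0,0,0]
After op 3 (push 1): stack=[1] mem=[0,0,0,0]
After op 4 (push 16): stack=[1,16] mem=[0,0,0,0]

[1, 16]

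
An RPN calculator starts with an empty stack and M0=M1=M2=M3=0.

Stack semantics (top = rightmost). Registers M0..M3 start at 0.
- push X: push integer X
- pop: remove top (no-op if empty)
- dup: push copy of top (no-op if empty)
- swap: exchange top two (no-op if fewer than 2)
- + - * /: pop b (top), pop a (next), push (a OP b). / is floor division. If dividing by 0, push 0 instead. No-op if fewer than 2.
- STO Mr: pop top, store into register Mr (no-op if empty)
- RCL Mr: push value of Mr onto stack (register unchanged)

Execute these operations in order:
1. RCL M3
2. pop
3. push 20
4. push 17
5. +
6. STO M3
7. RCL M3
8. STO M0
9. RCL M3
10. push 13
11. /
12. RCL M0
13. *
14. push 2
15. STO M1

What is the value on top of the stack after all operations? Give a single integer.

Answer: 74

Derivation:
After op 1 (RCL M3): stack=[0] mem=[0,0,0,0]
After op 2 (pop): stack=[empty] mem=[0,0,0,0]
After op 3 (push 20): stack=[20] mem=[0,0,0,0]
After op 4 (push 17): stack=[20,17] mem=[0,0,0,0]
After op 5 (+): stack=[37] mem=[0,0,0,0]
After op 6 (STO M3): stack=[empty] mem=[0,0,0,37]
After op 7 (RCL M3): stack=[37] mem=[0,0,0,37]
After op 8 (STO M0): stack=[empty] mem=[37,0,0,37]
After op 9 (RCL M3): stack=[37] mem=[37,0,0,37]
After op 10 (push 13): stack=[37,13] mem=[37,0,0,37]
After op 11 (/): stack=[2] mem=[37,0,0,37]
After op 12 (RCL M0): stack=[2,37] mem=[37,0,0,37]
After op 13 (*): stack=[74] mem=[37,0,0,37]
After op 14 (push 2): stack=[74,2] mem=[37,0,0,37]
After op 15 (STO M1): stack=[74] mem=[37,2,0,37]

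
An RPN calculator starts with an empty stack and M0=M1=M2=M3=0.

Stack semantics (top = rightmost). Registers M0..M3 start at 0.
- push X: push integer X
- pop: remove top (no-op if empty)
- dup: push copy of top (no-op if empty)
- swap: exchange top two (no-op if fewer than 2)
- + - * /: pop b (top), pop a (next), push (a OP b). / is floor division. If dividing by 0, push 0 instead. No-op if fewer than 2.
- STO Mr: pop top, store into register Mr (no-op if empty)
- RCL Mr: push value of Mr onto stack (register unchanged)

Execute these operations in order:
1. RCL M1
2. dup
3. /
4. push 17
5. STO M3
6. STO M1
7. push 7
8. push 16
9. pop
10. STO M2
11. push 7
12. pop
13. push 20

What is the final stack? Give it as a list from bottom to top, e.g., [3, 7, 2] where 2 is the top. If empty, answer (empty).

After op 1 (RCL M1): stack=[0] mem=[0,0,0,0]
After op 2 (dup): stack=[0,0] mem=[0,0,0,0]
After op 3 (/): stack=[0] mem=[0,0,0,0]
After op 4 (push 17): stack=[0,17] mem=[0,0,0,0]
After op 5 (STO M3): stack=[0] mem=[0,0,0,17]
After op 6 (STO M1): stack=[empty] mem=[0,0,0,17]
After op 7 (push 7): stack=[7] mem=[0,0,0,17]
After op 8 (push 16): stack=[7,16] mem=[0,0,0,17]
After op 9 (pop): stack=[7] mem=[0,0,0,17]
After op 10 (STO M2): stack=[empty] mem=[0,0,7,17]
After op 11 (push 7): stack=[7] mem=[0,0,7,17]
After op 12 (pop): stack=[empty] mem=[0,0,7,17]
After op 13 (push 20): stack=[20] mem=[0,0,7,17]

Answer: [20]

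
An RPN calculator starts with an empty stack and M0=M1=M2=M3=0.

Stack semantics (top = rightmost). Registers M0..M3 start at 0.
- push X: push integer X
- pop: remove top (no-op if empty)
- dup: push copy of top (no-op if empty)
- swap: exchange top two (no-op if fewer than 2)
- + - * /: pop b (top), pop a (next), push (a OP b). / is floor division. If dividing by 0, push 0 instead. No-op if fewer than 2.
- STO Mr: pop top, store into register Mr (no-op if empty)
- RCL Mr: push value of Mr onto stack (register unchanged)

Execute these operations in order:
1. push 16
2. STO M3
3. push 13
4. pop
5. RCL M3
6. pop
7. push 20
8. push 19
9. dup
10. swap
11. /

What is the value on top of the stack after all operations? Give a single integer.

Answer: 1

Derivation:
After op 1 (push 16): stack=[16] mem=[0,0,0,0]
After op 2 (STO M3): stack=[empty] mem=[0,0,0,16]
After op 3 (push 13): stack=[13] mem=[0,0,0,16]
After op 4 (pop): stack=[empty] mem=[0,0,0,16]
After op 5 (RCL M3): stack=[16] mem=[0,0,0,16]
After op 6 (pop): stack=[empty] mem=[0,0,0,16]
After op 7 (push 20): stack=[20] mem=[0,0,0,16]
After op 8 (push 19): stack=[20,19] mem=[0,0,0,16]
After op 9 (dup): stack=[20,19,19] mem=[0,0,0,16]
After op 10 (swap): stack=[20,19,19] mem=[0,0,0,16]
After op 11 (/): stack=[20,1] mem=[0,0,0,16]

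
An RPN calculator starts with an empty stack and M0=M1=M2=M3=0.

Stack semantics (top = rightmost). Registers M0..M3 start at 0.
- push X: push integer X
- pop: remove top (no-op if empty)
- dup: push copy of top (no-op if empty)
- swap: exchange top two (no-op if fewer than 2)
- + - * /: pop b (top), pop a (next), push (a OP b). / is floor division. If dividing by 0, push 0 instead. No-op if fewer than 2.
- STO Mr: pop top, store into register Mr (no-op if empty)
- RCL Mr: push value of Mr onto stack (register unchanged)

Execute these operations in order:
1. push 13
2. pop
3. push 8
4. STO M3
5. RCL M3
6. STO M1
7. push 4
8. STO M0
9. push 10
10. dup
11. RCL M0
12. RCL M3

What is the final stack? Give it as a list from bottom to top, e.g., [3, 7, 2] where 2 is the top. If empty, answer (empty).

After op 1 (push 13): stack=[13] mem=[0,0,0,0]
After op 2 (pop): stack=[empty] mem=[0,0,0,0]
After op 3 (push 8): stack=[8] mem=[0,0,0,0]
After op 4 (STO M3): stack=[empty] mem=[0,0,0,8]
After op 5 (RCL M3): stack=[8] mem=[0,0,0,8]
After op 6 (STO M1): stack=[empty] mem=[0,8,0,8]
After op 7 (push 4): stack=[4] mem=[0,8,0,8]
After op 8 (STO M0): stack=[empty] mem=[4,8,0,8]
After op 9 (push 10): stack=[10] mem=[4,8,0,8]
After op 10 (dup): stack=[10,10] mem=[4,8,0,8]
After op 11 (RCL M0): stack=[10,10,4] mem=[4,8,0,8]
After op 12 (RCL M3): stack=[10,10,4,8] mem=[4,8,0,8]

Answer: [10, 10, 4, 8]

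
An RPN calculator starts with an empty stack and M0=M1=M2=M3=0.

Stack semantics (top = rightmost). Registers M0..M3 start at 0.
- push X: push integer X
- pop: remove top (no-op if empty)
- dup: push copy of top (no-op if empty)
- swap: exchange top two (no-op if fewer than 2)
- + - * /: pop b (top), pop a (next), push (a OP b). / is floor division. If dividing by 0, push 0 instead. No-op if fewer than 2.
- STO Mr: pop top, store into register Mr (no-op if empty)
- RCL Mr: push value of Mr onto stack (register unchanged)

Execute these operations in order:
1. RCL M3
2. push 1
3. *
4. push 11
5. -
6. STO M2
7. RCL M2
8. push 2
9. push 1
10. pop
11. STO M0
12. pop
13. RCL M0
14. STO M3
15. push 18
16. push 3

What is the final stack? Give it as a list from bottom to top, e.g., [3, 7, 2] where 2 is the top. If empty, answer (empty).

After op 1 (RCL M3): stack=[0] mem=[0,0,0,0]
After op 2 (push 1): stack=[0,1] mem=[0,0,0,0]
After op 3 (*): stack=[0] mem=[0,0,0,0]
After op 4 (push 11): stack=[0,11] mem=[0,0,0,0]
After op 5 (-): stack=[-11] mem=[0,0,0,0]
After op 6 (STO M2): stack=[empty] mem=[0,0,-11,0]
After op 7 (RCL M2): stack=[-11] mem=[0,0,-11,0]
After op 8 (push 2): stack=[-11,2] mem=[0,0,-11,0]
After op 9 (push 1): stack=[-11,2,1] mem=[0,0,-11,0]
After op 10 (pop): stack=[-11,2] mem=[0,0,-11,0]
After op 11 (STO M0): stack=[-11] mem=[2,0,-11,0]
After op 12 (pop): stack=[empty] mem=[2,0,-11,0]
After op 13 (RCL M0): stack=[2] mem=[2,0,-11,0]
After op 14 (STO M3): stack=[empty] mem=[2,0,-11,2]
After op 15 (push 18): stack=[18] mem=[2,0,-11,2]
After op 16 (push 3): stack=[18,3] mem=[2,0,-11,2]

Answer: [18, 3]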